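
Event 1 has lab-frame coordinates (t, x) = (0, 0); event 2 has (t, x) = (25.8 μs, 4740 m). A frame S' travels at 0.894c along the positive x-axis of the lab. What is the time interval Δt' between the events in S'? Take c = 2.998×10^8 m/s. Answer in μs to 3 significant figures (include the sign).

Δt' ≈ 26.0 μs

γ = 1/√(1 − 0.894²) = 2.2318
Δt' = γ(Δt − vΔx/c²) = 2.2318 × (25.8 μs − 0.894×4740 m / (2.998×10^8 m/s))
= 2.2318 × (11.665 μs) = 26.0 μs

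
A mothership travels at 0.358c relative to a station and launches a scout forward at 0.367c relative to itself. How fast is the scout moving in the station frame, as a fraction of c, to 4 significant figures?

u ≈ 0.6408c

Compose boost 2: (0.367 + 0.358)/(1 + 0.367×0.358) = 0.7250/1.13139 = 0.6408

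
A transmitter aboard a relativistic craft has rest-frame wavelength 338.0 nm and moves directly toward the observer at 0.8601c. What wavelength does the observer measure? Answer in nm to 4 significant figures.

λ_obs ≈ 92.70 nm

Relativistic Doppler: λ_obs = λ_src √((1−β)/(1+β))
= 338.0 × √(0.139900/1.86010) = 338.0 × 0.274246 = 92.70 nm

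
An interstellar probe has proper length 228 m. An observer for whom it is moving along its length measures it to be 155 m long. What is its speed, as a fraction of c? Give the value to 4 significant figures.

γ = L₀/L = 228/155 = 1.47097
β = √(1 − 1/γ²) = 0.7334

β ≈ 0.7334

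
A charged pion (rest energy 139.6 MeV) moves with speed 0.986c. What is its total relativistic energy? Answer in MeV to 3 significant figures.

E ≈ 837 MeV

γ = 1/√(1 − 0.986²) = 5.9972
E = γm₀c² = 5.9972 × 139.6 MeV = 837 MeV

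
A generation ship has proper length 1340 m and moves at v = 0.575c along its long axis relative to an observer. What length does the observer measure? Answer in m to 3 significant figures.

γ = 1/√(1 − 0.575²) = 1.2223
Length contraction: L = L₀/γ = 1340/1.2223 = 1100 m

L ≈ 1100 m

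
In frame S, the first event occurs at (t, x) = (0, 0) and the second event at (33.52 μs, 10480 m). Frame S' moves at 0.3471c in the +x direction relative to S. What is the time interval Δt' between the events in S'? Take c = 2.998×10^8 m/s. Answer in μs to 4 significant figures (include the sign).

Δt' ≈ 22.80 μs

γ = 1/√(1 − 0.3471²) = 1.06629
Δt' = γ(Δt − vΔx/c²) = 1.06629 × (33.52 μs − 0.3471×10480 m / (2.998×10^8 m/s))
= 1.06629 × (21.3866 μs) = 22.80 μs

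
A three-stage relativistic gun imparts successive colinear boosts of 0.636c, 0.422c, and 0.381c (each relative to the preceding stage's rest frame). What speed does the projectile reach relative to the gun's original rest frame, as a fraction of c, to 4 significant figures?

u ≈ 0.9221c

Compose boost 2: (0.422 + 0.636)/(1 + 0.422×0.636) = 1.058/1.26839 = 0.834127
Compose boost 3: (0.381 + 0.834127)/(1 + 0.381×0.834127) = 1.21513/1.31780 = 0.9221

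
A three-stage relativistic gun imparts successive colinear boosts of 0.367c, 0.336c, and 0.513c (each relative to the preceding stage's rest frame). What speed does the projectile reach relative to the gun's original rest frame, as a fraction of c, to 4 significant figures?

Compose boost 2: (0.336 + 0.367)/(1 + 0.336×0.367) = 0.7030/1.12331 = 0.625828
Compose boost 3: (0.513 + 0.625828)/(1 + 0.513×0.625828) = 1.13883/1.32105 = 0.8621

u ≈ 0.8621c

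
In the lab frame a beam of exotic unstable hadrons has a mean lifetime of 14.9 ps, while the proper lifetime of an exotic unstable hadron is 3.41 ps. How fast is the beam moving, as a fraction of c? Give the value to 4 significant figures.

β ≈ 0.9735

γ = Δt/τ₀ = 14.9/3.41 = 4.36950
β = √(1 − 1/γ²) = √(1 − 1/4.36950²) = 0.9735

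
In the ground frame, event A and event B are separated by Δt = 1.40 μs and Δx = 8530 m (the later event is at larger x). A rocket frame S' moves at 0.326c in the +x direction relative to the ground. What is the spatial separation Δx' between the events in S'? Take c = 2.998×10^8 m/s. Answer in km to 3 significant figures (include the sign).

Δx' ≈ 8.88 km

γ = 1/√(1 − 0.326²) = 1.0578
Δx' = γ(Δx − vΔt) = 1.0578 × (8530 m − 0.326×(2.998×10^8 m/s)×1.40×10^-6 s)
= 1.0578 × (8393.2 m) = 8.88 km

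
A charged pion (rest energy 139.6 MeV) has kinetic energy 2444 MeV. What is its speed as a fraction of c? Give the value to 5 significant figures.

γ = 1 + K/(m₀c²) = 1 + 2444/139.6 = 18.50716
β = √(1 − 1/γ²) = 0.99854

β ≈ 0.99854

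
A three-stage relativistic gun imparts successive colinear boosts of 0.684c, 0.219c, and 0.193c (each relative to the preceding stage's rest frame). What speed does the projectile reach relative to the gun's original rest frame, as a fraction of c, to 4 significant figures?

Compose boost 2: (0.219 + 0.684)/(1 + 0.219×0.684) = 0.9030/1.14980 = 0.785357
Compose boost 3: (0.193 + 0.785357)/(1 + 0.193×0.785357) = 0.978357/1.15157 = 0.8496

u ≈ 0.8496c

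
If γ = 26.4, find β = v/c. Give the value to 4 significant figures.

β = √(1 − 1/γ²) = √(1 − 1/26.4²) = √(0.998565) = 0.9993

β ≈ 0.9993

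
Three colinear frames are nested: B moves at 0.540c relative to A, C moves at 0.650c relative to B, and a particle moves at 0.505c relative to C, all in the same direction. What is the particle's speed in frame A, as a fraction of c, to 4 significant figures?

u ≈ 0.9592c

Compose boost 2: (0.650 + 0.540)/(1 + 0.650×0.540) = 1.190/1.35100 = 0.880829
Compose boost 3: (0.505 + 0.880829)/(1 + 0.505×0.880829) = 1.38583/1.44482 = 0.9592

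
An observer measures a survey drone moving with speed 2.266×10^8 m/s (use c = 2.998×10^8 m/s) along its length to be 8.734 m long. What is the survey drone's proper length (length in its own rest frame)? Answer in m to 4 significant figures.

L₀ ≈ 13.34 m

β = v/c = 2.266×10^8 / 2.998×10^8 = 0.755837
γ = 1/√(1 − 0.755837²) = 1.52728
L₀ = γL = 1.52728 × 8.734 = 13.34 m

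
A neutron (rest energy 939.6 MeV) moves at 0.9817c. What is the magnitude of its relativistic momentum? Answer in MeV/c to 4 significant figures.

γ = 1/√(1 − 0.9817²) = 5.25116
p = γβm₀c = 5.25116 × 0.9817 × 939.6 MeV/c = 4844 MeV/c

p ≈ 4844 MeV/c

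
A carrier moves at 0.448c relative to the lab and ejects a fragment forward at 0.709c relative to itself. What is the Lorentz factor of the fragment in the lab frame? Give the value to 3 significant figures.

γ ≈ 2.09

u_lab = (0.709 + 0.448)/(1 + 0.709×0.448) = 1.157/1.31763 = 0.878090
γ = 1/√(1 − 0.878090²) = 2.09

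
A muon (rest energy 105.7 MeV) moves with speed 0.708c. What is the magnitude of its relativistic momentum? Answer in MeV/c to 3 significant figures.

γ = 1/√(1 − 0.708²) = 1.4160
p = γβm₀c = 1.4160 × 0.708 × 105.7 MeV/c = 106 MeV/c

p ≈ 106 MeV/c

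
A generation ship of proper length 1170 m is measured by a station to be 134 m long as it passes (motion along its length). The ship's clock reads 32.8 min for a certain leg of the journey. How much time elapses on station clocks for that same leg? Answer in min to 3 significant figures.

Length contraction ⇒ γ = L₀/L = 1170/134 = 8.7313
Time dilation: Δt = γτ₀ = 8.7313 × 32.8 min = 286 min

Δt ≈ 286 min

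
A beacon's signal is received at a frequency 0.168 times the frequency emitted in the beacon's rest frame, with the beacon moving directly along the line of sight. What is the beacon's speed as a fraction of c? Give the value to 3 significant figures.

β ≈ 0.945

f_obs/f_src = √((1−β)/(1+β)) = 0.168  ⇒  (1−β)/(1+β) = 0.028224
β = |1 − D²|/(1 + D²) = |1 − 0.028224|/(1 + 0.028224) = 0.945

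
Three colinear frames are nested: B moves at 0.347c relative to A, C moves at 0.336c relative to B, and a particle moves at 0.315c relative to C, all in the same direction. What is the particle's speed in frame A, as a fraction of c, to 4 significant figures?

u ≈ 0.7770c

Compose boost 2: (0.336 + 0.347)/(1 + 0.336×0.347) = 0.6830/1.11659 = 0.611683
Compose boost 3: (0.315 + 0.611683)/(1 + 0.315×0.611683) = 0.926683/1.19268 = 0.7770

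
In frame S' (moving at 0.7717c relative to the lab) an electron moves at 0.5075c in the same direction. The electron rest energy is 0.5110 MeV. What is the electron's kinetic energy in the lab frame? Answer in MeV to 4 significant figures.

u_lab = (0.5075 + 0.7717)/(1 + 0.5075×0.7717) = 0.9192047
γ = 1/√(1 − 0.9192047²) = 2.53949
K = (γ − 1)m₀c² = (2.53949 − 1) × 0.5110 = 1.53949 × 0.5110 = 0.7867 MeV

K ≈ 0.7867 MeV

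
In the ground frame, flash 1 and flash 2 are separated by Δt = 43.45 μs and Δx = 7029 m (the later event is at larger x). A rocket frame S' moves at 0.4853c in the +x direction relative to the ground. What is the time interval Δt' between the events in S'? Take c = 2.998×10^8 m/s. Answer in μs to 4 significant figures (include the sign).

γ = 1/√(1 − 0.4853²) = 1.14371
Δt' = γ(Δt − vΔx/c²) = 1.14371 × (43.45 μs − 0.4853×7029 m / (2.998×10^8 m/s))
= 1.14371 × (32.0718 μs) = 36.68 μs

Δt' ≈ 36.68 μs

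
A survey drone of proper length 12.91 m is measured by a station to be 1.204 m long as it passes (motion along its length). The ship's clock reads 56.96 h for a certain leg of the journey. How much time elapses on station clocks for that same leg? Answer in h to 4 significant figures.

Length contraction ⇒ γ = L₀/L = 12.91/1.204 = 10.7226
Time dilation: Δt = γτ₀ = 10.7226 × 56.96 h = 610.8 h

Δt ≈ 610.8 h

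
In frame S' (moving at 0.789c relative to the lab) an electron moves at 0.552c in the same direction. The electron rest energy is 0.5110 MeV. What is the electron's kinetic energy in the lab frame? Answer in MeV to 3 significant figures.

u_lab = (0.552 + 0.789)/(1 + 0.552×0.789) = 0.934151
γ = 1/√(1 − 0.934151²) = 2.8021
K = (γ − 1)m₀c² = (2.8021 − 1) × 0.5110 = 1.8021 × 0.5110 = 0.921 MeV

K ≈ 0.921 MeV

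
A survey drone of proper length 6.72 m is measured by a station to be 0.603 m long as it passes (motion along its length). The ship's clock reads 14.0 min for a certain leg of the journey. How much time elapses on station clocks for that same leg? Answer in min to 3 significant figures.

Δt ≈ 156 min

Length contraction ⇒ γ = L₀/L = 6.72/0.603 = 11.144
Time dilation: Δt = γτ₀ = 11.144 × 14.0 min = 156 min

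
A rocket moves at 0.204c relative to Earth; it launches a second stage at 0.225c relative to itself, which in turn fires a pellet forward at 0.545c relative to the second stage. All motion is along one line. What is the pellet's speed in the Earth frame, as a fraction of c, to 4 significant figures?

Compose boost 2: (0.225 + 0.204)/(1 + 0.225×0.204) = 0.4290/1.04590 = 0.410173
Compose boost 3: (0.545 + 0.410173)/(1 + 0.545×0.410173) = 0.955173/1.22354 = 0.7807

u ≈ 0.7807c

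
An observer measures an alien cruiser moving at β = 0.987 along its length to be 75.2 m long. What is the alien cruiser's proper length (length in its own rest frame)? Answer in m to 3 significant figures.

L₀ ≈ 468 m

γ = 1/√(1 − 0.987²) = 6.2220
L₀ = γL = 6.2220 × 75.2 = 468 m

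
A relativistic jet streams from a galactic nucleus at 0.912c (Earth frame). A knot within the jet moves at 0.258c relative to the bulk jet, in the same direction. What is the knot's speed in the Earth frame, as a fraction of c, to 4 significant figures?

Relativistic velocity addition: u = (u' + v)/(1 + u'v/c²)
= (0.258 + 0.912)/(1 + 0.258×0.912) = 1.170/1.23530 = 0.9471

u ≈ 0.9471c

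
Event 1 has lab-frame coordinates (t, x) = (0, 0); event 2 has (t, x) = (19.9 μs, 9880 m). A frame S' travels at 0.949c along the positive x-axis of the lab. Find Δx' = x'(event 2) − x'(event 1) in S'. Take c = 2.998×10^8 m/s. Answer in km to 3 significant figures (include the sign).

γ = 1/√(1 − 0.949²) = 3.1718
Δx' = γ(Δx − vΔt) = 3.1718 × (9880 m − 0.949×(2.998×10^8 m/s)×19.9×10^-6 s)
= 3.1718 × (4218.2 m) = 13.4 km

Δx' ≈ 13.4 km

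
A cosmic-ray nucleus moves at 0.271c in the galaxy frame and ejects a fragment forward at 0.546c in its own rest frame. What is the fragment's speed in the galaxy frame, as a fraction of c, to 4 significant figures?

u ≈ 0.7117c

Compose boost 2: (0.546 + 0.271)/(1 + 0.546×0.271) = 0.8170/1.14797 = 0.7117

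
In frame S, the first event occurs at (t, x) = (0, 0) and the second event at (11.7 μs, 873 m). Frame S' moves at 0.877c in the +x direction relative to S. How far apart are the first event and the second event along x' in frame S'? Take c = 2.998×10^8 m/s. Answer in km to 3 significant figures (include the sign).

γ = 1/√(1 − 0.877²) = 2.0812
Δx' = γ(Δx − vΔt) = 2.0812 × (873 m − 0.877×(2.998×10^8 m/s)×11.7×10^-6 s)
= 2.0812 × (-2203.2 m) = -4.59 km

Δx' ≈ -4.59 km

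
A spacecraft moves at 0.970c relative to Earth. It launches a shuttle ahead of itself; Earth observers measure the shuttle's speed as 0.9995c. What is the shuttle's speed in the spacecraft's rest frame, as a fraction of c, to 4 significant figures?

u' ≈ 0.9677c

Inverse velocity addition: u' = (u − v)/(1 − uv/c²)
= (0.9995 − 0.970)/(1 − 0.9995×0.970) = 0.02950/0.0304850 = 0.9677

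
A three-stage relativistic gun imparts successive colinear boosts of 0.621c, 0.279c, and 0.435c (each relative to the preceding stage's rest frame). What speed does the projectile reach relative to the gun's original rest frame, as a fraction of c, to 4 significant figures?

u ≈ 0.9013c

Compose boost 2: (0.279 + 0.621)/(1 + 0.279×0.621) = 0.9000/1.17326 = 0.767094
Compose boost 3: (0.435 + 0.767094)/(1 + 0.435×0.767094) = 1.20209/1.33369 = 0.9013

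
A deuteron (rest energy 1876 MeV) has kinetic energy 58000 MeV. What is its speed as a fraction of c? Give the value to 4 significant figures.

β ≈ 0.9995

γ = 1 + K/(m₀c²) = 1 + 58000/1876 = 31.9168
β = √(1 − 1/γ²) = 0.9995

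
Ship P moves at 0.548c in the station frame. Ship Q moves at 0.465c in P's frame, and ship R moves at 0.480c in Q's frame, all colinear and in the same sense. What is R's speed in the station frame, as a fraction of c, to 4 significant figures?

u ≈ 0.9278c

Compose boost 2: (0.465 + 0.548)/(1 + 0.465×0.548) = 1.013/1.25482 = 0.807287
Compose boost 3: (0.480 + 0.807287)/(1 + 0.480×0.807287) = 1.28729/1.38750 = 0.9278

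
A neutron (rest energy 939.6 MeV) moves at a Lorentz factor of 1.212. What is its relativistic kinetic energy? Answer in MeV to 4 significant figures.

γ = 1.212 (given)
K = (γ − 1)m₀c² = (1.212 − 1) × 939.6 MeV = 0.212000 × 939.6 MeV = 199.2 MeV

K ≈ 199.2 MeV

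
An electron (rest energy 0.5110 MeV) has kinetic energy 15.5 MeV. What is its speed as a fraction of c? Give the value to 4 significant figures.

γ = 1 + K/(m₀c²) = 1 + 15.5/0.5110 = 31.3327
β = √(1 − 1/γ²) = 0.9995

β ≈ 0.9995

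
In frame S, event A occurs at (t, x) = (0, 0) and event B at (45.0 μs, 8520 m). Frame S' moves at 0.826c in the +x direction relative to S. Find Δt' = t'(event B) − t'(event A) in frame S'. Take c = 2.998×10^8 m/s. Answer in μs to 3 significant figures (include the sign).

Δt' ≈ 38.2 μs

γ = 1/√(1 − 0.826²) = 1.7741
Δt' = γ(Δt − vΔx/c²) = 1.7741 × (45.0 μs − 0.826×8520 m / (2.998×10^8 m/s))
= 1.7741 × (21.526 μs) = 38.2 μs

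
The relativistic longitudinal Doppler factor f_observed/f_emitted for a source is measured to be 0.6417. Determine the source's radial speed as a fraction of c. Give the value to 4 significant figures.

f_obs/f_src = √((1−β)/(1+β)) = 0.6417  ⇒  (1−β)/(1+β) = 0.411779
β = |1 − D²|/(1 + D²) = |1 − 0.411779|/(1 + 0.411779) = 0.4167

β ≈ 0.4167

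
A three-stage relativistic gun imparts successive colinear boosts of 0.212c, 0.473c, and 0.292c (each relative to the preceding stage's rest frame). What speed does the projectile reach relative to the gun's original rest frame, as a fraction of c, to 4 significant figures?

Compose boost 2: (0.473 + 0.212)/(1 + 0.473×0.212) = 0.6850/1.10028 = 0.622571
Compose boost 3: (0.292 + 0.622571)/(1 + 0.292×0.622571) = 0.914571/1.18179 = 0.7739

u ≈ 0.7739c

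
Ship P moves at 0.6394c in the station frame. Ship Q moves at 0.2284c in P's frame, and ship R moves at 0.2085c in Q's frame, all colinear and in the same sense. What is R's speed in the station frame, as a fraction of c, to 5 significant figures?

Compose boost 2: (0.2284 + 0.6394)/(1 + 0.2284×0.6394) = 0.86780/1.146039 = 0.7572168
Compose boost 3: (0.2085 + 0.7572168)/(1 + 0.2085×0.7572168) = 0.9657168/1.157880 = 0.83404

u ≈ 0.83404c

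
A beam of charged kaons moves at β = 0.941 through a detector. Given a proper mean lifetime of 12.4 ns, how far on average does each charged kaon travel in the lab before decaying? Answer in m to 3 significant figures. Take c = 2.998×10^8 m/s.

γ = 1/√(1 − 0.941²) = 2.9550
Dilated lifetime: Δt = γτ₀ = 2.9550 × 12.4 ns = 36.642 ns
d = vΔt = 0.941c × 36.642 ns = 2.8211×10^8 m/s × 3.6642×10^-8 s = 10.3 m

d ≈ 10.3 m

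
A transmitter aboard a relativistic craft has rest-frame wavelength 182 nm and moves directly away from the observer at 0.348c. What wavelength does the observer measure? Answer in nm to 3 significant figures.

Relativistic Doppler: λ_obs = λ_src √((1+β)/(1−β))
= 182 × √(1.3480/0.65200) = 182 × 1.4379 = 262 nm

λ_obs ≈ 262 nm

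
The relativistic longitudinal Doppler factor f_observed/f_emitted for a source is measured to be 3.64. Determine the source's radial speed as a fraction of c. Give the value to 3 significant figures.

f_obs/f_src = √((1+β)/(1−β)) = 3.64  ⇒  (1+β)/(1−β) = 13.250
β = |1 − D²|/(1 + D²) = |1 − 13.250|/(1 + 13.250) = 0.860

β ≈ 0.860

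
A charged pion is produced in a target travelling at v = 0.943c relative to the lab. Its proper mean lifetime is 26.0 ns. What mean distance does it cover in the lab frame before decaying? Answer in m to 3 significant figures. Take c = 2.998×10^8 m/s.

γ = 1/√(1 − 0.943²) = 3.0049
Dilated lifetime: Δt = γτ₀ = 3.0049 × 26.0 ns = 78.127 ns
d = vΔt = 0.943c × 78.127 ns = 2.8271×10^8 m/s × 7.8127×10^-8 s = 22.1 m

d ≈ 22.1 m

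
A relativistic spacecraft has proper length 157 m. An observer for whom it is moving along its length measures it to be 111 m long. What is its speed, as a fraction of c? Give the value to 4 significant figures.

γ = L₀/L = 157/111 = 1.41441
β = √(1 − 1/γ²) = 0.7072

β ≈ 0.7072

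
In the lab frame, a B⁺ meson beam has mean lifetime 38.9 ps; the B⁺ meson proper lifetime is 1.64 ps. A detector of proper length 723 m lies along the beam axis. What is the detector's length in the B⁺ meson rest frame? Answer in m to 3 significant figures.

Time dilation ⇒ γ = Δt/τ₀ = 38.9/1.64 = 23.720
Length contraction: L = L₀/γ = 723/23.720 = 30.5 m

L ≈ 30.5 m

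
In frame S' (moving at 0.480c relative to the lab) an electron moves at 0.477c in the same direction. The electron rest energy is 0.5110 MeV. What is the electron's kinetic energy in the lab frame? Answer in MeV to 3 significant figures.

u_lab = (0.477 + 0.480)/(1 + 0.477×0.480) = 0.778707
γ = 1/√(1 − 0.778707²) = 1.5939
K = (γ − 1)m₀c² = (1.5939 − 1) × 0.5110 = 0.59391 × 0.5110 = 0.303 MeV

K ≈ 0.303 MeV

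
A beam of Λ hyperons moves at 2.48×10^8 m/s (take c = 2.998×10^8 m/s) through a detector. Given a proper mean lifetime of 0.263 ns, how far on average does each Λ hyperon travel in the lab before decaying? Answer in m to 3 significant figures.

β = v/c = 2.48×10^8 / 2.998×10^8 = 0.82722
γ = 1/√(1 − 0.82722²) = 1.7797
Dilated lifetime: Δt = γτ₀ = 1.7797 × 0.263 ns = 0.46807 ns
d = vΔt = 0.82722c × 0.46807 ns = 2.4800×10^8 m/s × 4.6807×10^-10 s = 0.116 m

d ≈ 0.116 m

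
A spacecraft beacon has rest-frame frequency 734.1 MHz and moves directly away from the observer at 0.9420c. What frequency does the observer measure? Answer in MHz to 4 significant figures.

Relativistic Doppler: f_obs = f_src √((1−β)/(1+β))
= 734.1 × √(0.0580000/1.94200) = 734.1 × 0.172818 = 126.9 MHz

f_obs ≈ 126.9 MHz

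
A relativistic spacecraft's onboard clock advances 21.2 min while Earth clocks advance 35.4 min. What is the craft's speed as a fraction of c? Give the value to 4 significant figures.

γ = Δt/τ₀ = 35.4/21.2 = 1.66981
β = √(1 − 1/γ²) = √(1 − 1/1.66981²) = 0.8008

β ≈ 0.8008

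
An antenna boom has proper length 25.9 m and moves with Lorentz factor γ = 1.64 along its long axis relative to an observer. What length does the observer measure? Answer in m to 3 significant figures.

L ≈ 15.8 m

γ = 1.64 (given)
Length contraction: L = L₀/γ = 25.9/1.64 = 15.8 m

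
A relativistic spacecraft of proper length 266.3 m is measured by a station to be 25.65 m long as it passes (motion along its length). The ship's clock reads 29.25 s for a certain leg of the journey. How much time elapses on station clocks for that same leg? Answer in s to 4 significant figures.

Length contraction ⇒ γ = L₀/L = 266.3/25.65 = 10.3821
Time dilation: Δt = γτ₀ = 10.3821 × 29.25 s = 303.7 s

Δt ≈ 303.7 s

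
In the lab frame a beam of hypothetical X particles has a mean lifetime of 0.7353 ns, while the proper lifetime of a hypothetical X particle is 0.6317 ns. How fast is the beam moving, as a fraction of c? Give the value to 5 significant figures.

β ≈ 0.51180

γ = Δt/τ₀ = 0.7353/0.6317 = 1.164002
β = √(1 − 1/γ²) = √(1 − 1/1.164002²) = 0.51180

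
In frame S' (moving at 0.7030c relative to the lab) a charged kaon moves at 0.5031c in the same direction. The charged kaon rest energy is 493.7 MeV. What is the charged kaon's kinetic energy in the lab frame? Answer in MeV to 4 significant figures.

K ≈ 593.6 MeV

u_lab = (0.5031 + 0.7030)/(1 + 0.5031×0.7030) = 0.8909791
γ = 1/√(1 − 0.8909791²) = 2.20243
K = (γ − 1)m₀c² = (2.20243 − 1) × 493.7 = 1.20243 × 493.7 = 593.6 MeV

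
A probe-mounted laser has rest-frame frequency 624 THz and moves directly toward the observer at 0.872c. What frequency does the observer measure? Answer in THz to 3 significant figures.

f_obs ≈ 2390 THz

Relativistic Doppler: f_obs = f_src √((1+β)/(1−β))
= 624 × √(1.8720/0.12800) = 624 × 3.8243 = 2390 THz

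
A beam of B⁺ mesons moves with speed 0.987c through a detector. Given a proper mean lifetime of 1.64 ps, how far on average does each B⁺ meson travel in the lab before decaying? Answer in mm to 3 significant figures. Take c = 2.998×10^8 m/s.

d ≈ 3.02 mm

γ = 1/√(1 − 0.987²) = 6.2220
Dilated lifetime: Δt = γτ₀ = 6.2220 × 1.64 ps = 10.204 ps
d = vΔt = 0.987c × 10.204 ps = 2.9590×10^8 m/s × 1.0204×10^-11 s = 3.02 mm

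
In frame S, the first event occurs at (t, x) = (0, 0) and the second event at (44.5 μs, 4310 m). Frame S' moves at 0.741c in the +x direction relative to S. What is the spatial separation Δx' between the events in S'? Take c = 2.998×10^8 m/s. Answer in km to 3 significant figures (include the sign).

γ = 1/√(1 − 0.741²) = 1.4892
Δx' = γ(Δx − vΔt) = 1.4892 × (4310 m − 0.741×(2.998×10^8 m/s)×44.5×10^-6 s)
= 1.4892 × (-5575.8 m) = -8.30 km

Δx' ≈ -8.30 km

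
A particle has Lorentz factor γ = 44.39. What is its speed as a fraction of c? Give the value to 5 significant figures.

β ≈ 0.99975

β = √(1 − 1/γ²) = √(1 − 1/44.39²) = √(0.9994925) = 0.99975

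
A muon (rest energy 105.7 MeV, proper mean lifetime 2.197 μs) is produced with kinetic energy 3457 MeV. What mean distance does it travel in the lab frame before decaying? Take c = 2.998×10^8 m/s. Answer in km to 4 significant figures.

γ = 1 + K/(m₀c²) = 1 + 3457/105.7 = 33.7058
β = √(1 − 1/γ²) = 0.999560
Dilated lifetime: γτ₀ = 33.7058 × 2.197 μs = 74.0516 μs
d = βc·γτ₀ = 0.999560 × (2.998×10^8 m/s) × 7.40516×10^-5 s = 22.19 km

d ≈ 22.19 km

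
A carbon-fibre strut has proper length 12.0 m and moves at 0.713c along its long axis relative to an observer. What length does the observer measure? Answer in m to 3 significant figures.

L ≈ 8.41 m

γ = 1/√(1 − 0.713²) = 1.4262
Length contraction: L = L₀/γ = 12.0/1.4262 = 8.41 m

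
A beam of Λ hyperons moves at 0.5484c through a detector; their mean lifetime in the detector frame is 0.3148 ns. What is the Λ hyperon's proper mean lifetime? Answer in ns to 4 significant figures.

γ = 1/√(1 − 0.5484²) = 1.19586
Proper time: τ₀ = Δt/γ = 0.3148/1.19586 = 0.2632 ns

τ₀ ≈ 0.2632 ns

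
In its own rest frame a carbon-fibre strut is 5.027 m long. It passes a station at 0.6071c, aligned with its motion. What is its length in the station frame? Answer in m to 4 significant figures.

γ = 1/√(1 − 0.6071²) = 1.25845
Length contraction: L = L₀/γ = 5.027/1.25845 = 3.995 m

L ≈ 3.995 m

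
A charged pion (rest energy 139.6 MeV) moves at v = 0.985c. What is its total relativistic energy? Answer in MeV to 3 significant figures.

E ≈ 809 MeV

γ = 1/√(1 − 0.985²) = 5.7953
E = γm₀c² = 5.7953 × 139.6 MeV = 809 MeV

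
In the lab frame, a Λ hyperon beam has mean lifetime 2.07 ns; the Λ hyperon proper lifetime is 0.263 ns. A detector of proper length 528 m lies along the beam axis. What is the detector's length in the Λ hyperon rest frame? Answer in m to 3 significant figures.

L ≈ 67.1 m

Time dilation ⇒ γ = Δt/τ₀ = 2.07/0.263 = 7.8707
Length contraction: L = L₀/γ = 528/7.8707 = 67.1 m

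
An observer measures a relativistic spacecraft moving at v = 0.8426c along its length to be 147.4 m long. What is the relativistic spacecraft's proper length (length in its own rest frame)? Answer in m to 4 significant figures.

L₀ ≈ 273.7 m

γ = 1/√(1 − 0.8426²) = 1.85687
L₀ = γL = 1.85687 × 147.4 = 273.7 m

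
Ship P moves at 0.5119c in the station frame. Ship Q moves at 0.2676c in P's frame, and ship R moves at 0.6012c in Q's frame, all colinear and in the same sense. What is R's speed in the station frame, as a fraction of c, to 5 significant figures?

u ≈ 0.91121c

Compose boost 2: (0.2676 + 0.5119)/(1 + 0.2676×0.5119) = 0.77950/1.136984 = 0.6855855
Compose boost 3: (0.6012 + 0.6855855)/(1 + 0.6012×0.6855855) = 1.286785/1.412174 = 0.91121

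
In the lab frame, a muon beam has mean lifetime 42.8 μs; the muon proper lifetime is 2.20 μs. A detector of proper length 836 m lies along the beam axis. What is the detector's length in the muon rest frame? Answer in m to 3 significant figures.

Time dilation ⇒ γ = Δt/τ₀ = 42.8/2.20 = 19.455
Length contraction: L = L₀/γ = 836/19.455 = 43.0 m

L ≈ 43.0 m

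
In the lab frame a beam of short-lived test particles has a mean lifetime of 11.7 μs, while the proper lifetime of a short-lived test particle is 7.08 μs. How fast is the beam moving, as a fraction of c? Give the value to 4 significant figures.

γ = Δt/τ₀ = 11.7/7.08 = 1.65254
β = √(1 − 1/γ²) = √(1 − 1/1.65254²) = 0.7961

β ≈ 0.7961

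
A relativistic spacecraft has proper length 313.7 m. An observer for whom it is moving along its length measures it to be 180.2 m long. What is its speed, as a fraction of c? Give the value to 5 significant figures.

γ = L₀/L = 313.7/180.2 = 1.740844
β = √(1 − 1/γ²) = 0.81855

β ≈ 0.81855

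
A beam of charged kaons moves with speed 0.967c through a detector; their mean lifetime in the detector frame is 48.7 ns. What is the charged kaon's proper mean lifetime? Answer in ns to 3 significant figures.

γ = 1/√(1 − 0.967²) = 3.9250
Proper time: τ₀ = Δt/γ = 48.7/3.9250 = 12.4 ns

τ₀ ≈ 12.4 ns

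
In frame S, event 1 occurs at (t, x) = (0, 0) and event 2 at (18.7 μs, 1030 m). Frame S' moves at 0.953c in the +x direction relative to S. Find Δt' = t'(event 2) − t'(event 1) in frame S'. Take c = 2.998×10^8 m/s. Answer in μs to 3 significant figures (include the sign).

γ = 1/√(1 − 0.953²) = 3.3007
Δt' = γ(Δt − vΔx/c²) = 3.3007 × (18.7 μs − 0.953×1030 m / (2.998×10^8 m/s))
= 3.3007 × (15.426 μs) = 50.9 μs

Δt' ≈ 50.9 μs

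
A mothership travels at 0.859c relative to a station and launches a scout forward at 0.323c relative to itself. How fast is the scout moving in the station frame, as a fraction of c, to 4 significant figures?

u ≈ 0.9253c

Compose boost 2: (0.323 + 0.859)/(1 + 0.323×0.859) = 1.182/1.27746 = 0.9253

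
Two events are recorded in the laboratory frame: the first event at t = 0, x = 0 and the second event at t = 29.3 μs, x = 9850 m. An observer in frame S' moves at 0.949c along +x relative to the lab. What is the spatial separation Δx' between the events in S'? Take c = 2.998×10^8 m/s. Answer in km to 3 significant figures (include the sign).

γ = 1/√(1 − 0.949²) = 3.1718
Δx' = γ(Δx − vΔt) = 3.1718 × (9850 m − 0.949×(2.998×10^8 m/s)×29.3×10^-6 s)
= 3.1718 × (1513.9 m) = 4.80 km

Δx' ≈ 4.80 km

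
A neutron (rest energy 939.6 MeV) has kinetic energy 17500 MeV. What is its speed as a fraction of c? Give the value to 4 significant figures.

β ≈ 0.9987

γ = 1 + K/(m₀c²) = 1 + 17500/939.6 = 19.6249
β = √(1 − 1/γ²) = 0.9987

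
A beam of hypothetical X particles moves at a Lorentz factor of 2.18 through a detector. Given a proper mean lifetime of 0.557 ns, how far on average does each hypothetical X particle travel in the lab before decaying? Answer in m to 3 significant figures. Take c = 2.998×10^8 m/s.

β = √(1 − 1/γ²) = √(1 − 1/2.18²) = 0.88858
Dilated lifetime: Δt = γτ₀ = 2.18 × 0.557 ns = 1.2143 ns
d = vΔt = 0.88858c × 1.2143 ns = 2.6640×10^8 m/s × 1.2143×10^-9 s = 0.323 m

d ≈ 0.323 m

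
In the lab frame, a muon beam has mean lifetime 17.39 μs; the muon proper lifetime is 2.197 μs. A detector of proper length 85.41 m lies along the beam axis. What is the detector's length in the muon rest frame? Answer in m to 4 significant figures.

L ≈ 10.79 m

Time dilation ⇒ γ = Δt/τ₀ = 17.39/2.197 = 7.91534
Length contraction: L = L₀/γ = 85.41/7.91534 = 10.79 m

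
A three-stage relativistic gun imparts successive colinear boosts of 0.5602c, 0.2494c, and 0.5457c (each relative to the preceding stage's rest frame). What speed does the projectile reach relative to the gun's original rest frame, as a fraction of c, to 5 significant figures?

Compose boost 2: (0.2494 + 0.5602)/(1 + 0.2494×0.5602) = 0.80960/1.139714 = 0.7103537
Compose boost 3: (0.5457 + 0.7103537)/(1 + 0.5457×0.7103537) = 1.256054/1.387640 = 0.90517

u ≈ 0.90517c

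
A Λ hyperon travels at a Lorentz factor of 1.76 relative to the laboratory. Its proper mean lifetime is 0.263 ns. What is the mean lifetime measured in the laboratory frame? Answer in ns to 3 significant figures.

γ = 1.76 (given)
Time dilation: Δt = γτ₀ = 1.76 × 0.263 ns = 0.463 ns

Δt ≈ 0.463 ns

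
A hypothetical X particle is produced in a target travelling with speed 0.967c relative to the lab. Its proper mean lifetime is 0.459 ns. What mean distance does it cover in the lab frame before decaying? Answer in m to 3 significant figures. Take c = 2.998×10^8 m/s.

d ≈ 0.522 m

γ = 1/√(1 − 0.967²) = 3.9250
Dilated lifetime: Δt = γτ₀ = 3.9250 × 0.459 ns = 1.8016 ns
d = vΔt = 0.967c × 1.8016 ns = 2.8991×10^8 m/s × 1.8016×10^-9 s = 0.522 m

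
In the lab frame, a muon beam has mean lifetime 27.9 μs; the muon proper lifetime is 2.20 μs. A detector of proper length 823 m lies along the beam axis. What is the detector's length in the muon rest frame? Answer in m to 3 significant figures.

L ≈ 64.9 m

Time dilation ⇒ γ = Δt/τ₀ = 27.9/2.20 = 12.682
Length contraction: L = L₀/γ = 823/12.682 = 64.9 m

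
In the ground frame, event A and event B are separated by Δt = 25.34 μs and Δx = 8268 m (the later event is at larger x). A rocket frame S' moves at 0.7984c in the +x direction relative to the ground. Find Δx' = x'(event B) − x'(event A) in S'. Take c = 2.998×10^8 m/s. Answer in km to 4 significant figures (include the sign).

γ = 1/√(1 − 0.7984²) = 1.66078
Δx' = γ(Δx − vΔt) = 1.66078 × (8268 m − 0.7984×(2.998×10^8 m/s)×25.34×10^-6 s)
= 1.66078 × (2202.61 m) = 3.658 km

Δx' ≈ 3.658 km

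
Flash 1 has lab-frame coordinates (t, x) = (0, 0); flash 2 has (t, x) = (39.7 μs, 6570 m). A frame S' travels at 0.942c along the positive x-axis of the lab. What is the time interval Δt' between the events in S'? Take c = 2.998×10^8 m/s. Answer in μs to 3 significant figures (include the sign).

γ = 1/√(1 − 0.942²) = 2.9796
Δt' = γ(Δt − vΔx/c²) = 2.9796 × (39.7 μs − 0.942×6570 m / (2.998×10^8 m/s))
= 2.9796 × (19.056 μs) = 56.8 μs

Δt' ≈ 56.8 μs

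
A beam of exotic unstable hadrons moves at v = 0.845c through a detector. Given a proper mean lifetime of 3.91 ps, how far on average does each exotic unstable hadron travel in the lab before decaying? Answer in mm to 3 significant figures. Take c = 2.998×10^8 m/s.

γ = 1/√(1 − 0.845²) = 1.8700
Dilated lifetime: Δt = γτ₀ = 1.8700 × 3.91 ps = 7.3116 ps
d = vΔt = 0.845c × 7.3116 ps = 2.5333×10^8 m/s × 7.3116×10^-12 s = 1.85 mm

d ≈ 1.85 mm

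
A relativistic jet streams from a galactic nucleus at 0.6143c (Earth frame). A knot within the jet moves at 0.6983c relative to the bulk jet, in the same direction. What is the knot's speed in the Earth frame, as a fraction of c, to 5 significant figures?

Relativistic velocity addition: u = (u' + v)/(1 + u'v/c²)
= (0.6983 + 0.6143)/(1 + 0.6983×0.6143) = 1.3126/1.428966 = 0.91857

u ≈ 0.91857c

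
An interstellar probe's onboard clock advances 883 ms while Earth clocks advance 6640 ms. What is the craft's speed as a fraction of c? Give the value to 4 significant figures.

γ = Δt/τ₀ = 6640/883 = 7.51982
β = √(1 − 1/γ²) = √(1 − 1/7.51982²) = 0.9911

β ≈ 0.9911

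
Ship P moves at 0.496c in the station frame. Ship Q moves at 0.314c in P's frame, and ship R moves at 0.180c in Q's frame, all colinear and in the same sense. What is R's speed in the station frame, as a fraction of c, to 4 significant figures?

u ≈ 0.7822c

Compose boost 2: (0.314 + 0.496)/(1 + 0.314×0.496) = 0.8100/1.15574 = 0.700847
Compose boost 3: (0.180 + 0.700847)/(1 + 0.180×0.700847) = 0.880847/1.12615 = 0.7822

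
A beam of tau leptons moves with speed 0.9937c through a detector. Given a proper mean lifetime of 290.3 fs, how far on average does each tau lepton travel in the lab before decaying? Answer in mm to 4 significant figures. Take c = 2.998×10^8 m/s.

γ = 1/√(1 − 0.9937²) = 8.92277
Dilated lifetime: Δt = γτ₀ = 8.92277 × 290.3 fs = 2590.28 fs
d = vΔt = 0.9937c × 2590.28 fs = 2.97911×10^8 m/s × 2.59028×10^-12 s = 0.7717 mm

d ≈ 0.7717 mm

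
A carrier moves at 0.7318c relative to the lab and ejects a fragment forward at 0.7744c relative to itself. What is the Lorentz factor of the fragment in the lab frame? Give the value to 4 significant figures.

u_lab = (0.7744 + 0.7318)/(1 + 0.7744×0.7318) = 1.5062/1.566706 = 0.9613802
γ = 1/√(1 − 0.9613802²) = 3.633

γ ≈ 3.633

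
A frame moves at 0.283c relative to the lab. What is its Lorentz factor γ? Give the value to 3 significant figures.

γ ≈ 1.04

γ = 1/√(1 − β²) = 1/√(1 − 0.283²) = 1/√(0.91991) = 1.04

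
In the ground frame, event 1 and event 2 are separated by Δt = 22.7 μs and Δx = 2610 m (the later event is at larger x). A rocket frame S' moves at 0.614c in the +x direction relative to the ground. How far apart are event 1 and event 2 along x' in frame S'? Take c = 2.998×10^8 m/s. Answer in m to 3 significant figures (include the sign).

Δx' ≈ -1990 m

γ = 1/√(1 − 0.614²) = 1.2669
Δx' = γ(Δx − vΔt) = 1.2669 × (2610 m − 0.614×(2.998×10^8 m/s)×22.7×10^-6 s)
= 1.2669 × (-1568.6 m) = -1990 m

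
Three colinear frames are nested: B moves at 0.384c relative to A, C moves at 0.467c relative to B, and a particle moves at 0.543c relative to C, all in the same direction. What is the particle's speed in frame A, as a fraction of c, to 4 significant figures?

u ≈ 0.9086c

Compose boost 2: (0.467 + 0.384)/(1 + 0.467×0.384) = 0.8510/1.17933 = 0.721597
Compose boost 3: (0.543 + 0.721597)/(1 + 0.543×0.721597) = 1.26460/1.39183 = 0.9086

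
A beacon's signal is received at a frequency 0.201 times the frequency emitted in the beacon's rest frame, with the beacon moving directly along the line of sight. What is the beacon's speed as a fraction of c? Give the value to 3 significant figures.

f_obs/f_src = √((1−β)/(1+β)) = 0.201  ⇒  (1−β)/(1+β) = 0.040401
β = |1 − D²|/(1 + D²) = |1 − 0.040401|/(1 + 0.040401) = 0.922

β ≈ 0.922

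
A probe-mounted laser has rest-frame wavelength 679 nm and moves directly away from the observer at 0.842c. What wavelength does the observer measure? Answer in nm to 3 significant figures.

Relativistic Doppler: λ_obs = λ_src √((1+β)/(1−β))
= 679 × √(1.8420/0.15800) = 679 × 3.4144 = 2320 nm

λ_obs ≈ 2320 nm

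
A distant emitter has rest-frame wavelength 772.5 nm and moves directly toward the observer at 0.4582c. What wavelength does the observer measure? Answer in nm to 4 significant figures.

λ_obs ≈ 470.9 nm

Relativistic Doppler: λ_obs = λ_src √((1−β)/(1+β))
= 772.5 × √(0.541800/1.45820) = 772.5 × 0.609552 = 470.9 nm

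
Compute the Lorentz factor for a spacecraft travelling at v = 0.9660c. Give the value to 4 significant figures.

γ ≈ 3.868

γ = 1/√(1 − β²) = 1/√(1 − 0.9660²) = 1/√(0.0668440) = 3.868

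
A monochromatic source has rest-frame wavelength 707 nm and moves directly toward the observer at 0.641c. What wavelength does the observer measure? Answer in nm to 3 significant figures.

λ_obs ≈ 331 nm

Relativistic Doppler: λ_obs = λ_src √((1−β)/(1+β))
= 707 × √(0.35900/1.6410) = 707 × 0.46773 = 331 nm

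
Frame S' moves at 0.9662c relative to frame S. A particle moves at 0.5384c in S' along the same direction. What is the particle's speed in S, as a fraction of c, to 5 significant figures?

u ≈ 0.98974c

Relativistic velocity addition: u = (u' + v)/(1 + u'v/c²)
= (0.5384 + 0.9662)/(1 + 0.5384×0.9662) = 1.5046/1.520202 = 0.98974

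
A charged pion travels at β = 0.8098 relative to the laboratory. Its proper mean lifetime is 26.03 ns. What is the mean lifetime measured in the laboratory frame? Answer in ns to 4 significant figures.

γ = 1/√(1 − 0.8098²) = 1.70443
Time dilation: Δt = γτ₀ = 1.70443 × 26.03 ns = 44.37 ns

Δt ≈ 44.37 ns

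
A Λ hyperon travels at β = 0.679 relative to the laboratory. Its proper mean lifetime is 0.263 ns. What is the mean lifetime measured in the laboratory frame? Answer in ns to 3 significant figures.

γ = 1/√(1 − 0.679²) = 1.3621
Time dilation: Δt = γτ₀ = 1.3621 × 0.263 ns = 0.358 ns

Δt ≈ 0.358 ns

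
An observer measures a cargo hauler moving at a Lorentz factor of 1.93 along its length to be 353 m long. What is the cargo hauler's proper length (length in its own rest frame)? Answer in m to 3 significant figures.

γ = 1.93 (given)
L₀ = γL = 1.93 × 353 = 681 m

L₀ ≈ 681 m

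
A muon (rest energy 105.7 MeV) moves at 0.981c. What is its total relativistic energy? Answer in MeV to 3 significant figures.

γ = 1/√(1 − 0.981²) = 5.1544
E = γm₀c² = 5.1544 × 105.7 MeV = 545 MeV

E ≈ 545 MeV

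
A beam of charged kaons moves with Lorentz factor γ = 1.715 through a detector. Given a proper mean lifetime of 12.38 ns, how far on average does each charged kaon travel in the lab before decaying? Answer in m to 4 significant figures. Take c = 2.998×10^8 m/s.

d ≈ 5.171 m

β = √(1 − 1/γ²) = √(1 − 1/1.715²) = 0.812407
Dilated lifetime: Δt = γτ₀ = 1.715 × 12.38 ns = 21.2317 ns
d = vΔt = 0.812407c × 21.2317 ns = 2.43560×10^8 m/s × 2.12317×10^-8 s = 5.171 m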